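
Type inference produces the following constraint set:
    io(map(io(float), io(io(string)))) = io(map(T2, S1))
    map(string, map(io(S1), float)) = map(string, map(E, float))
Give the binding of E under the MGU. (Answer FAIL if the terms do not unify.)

io(io(io(string)))

Decompose io/1: map(io(float), io(io(string))) = map(T2, S1).
Decompose map/2: io(float) = T2,  io(io(string)) = S1.
Bind T2 := io(float); no other remaining equation mentions T2.
Bind S1 := io(io(string)); substituting into the remaining equation gives: map(string, map(io(io(io(string))), float)) = map(string, map(E, float)).
Decompose map/2: string = string,  map(io(io(io(string))), float) = map(E, float).
Delete trivial equation string = string.
Decompose map/2: io(io(io(string))) = E,  float = float.
Bind E := io(io(io(string))); no other remaining equation mentions E.
Delete trivial equation float = float.
MGU = { T2 -> io(float), S1 -> io(io(string)), E -> io(io(io(string))) }, so E -> io(io(io(string))).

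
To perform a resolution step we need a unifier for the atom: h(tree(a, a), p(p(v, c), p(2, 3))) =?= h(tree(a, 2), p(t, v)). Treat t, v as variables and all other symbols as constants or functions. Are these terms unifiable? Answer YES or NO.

Decompose h/2: tree(a, a) =?= tree(a, 2),  p(p(v, c), p(2, 3)) =?= p(t, v).
Decompose tree/2: a =?= a,  a =?= 2.
Delete trivial equation a =?= a.
Clash: constants a and 2 differ; no unifier exists.

NO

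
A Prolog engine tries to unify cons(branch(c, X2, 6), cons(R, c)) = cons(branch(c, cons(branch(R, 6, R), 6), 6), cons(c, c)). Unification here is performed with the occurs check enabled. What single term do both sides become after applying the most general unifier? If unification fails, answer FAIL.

cons(branch(c, cons(branch(c, 6, c), 6), 6), cons(c, c))

Decompose cons/2: branch(c, X2, 6) = branch(c, cons(branch(R, 6, R), 6), 6),  cons(R, c) = cons(c, c).
Decompose branch/3: c = c,  X2 = cons(branch(R, 6, R), 6),  6 = 6.
Delete trivial equation c = c.
Bind X2 := cons(branch(R, 6, R), 6); no other remaining equation mentions X2.
Delete trivial equation 6 = 6.
Decompose cons/2: R = c,  c = c.
Bind R := c; no other remaining equation mentions R. Substituting into the earlier binding gives X2 := cons(branch(c, 6, c), 6).
Delete trivial equation c = c.
Applying the MGU to either side gives cons(branch(c, cons(branch(c, 6, c), 6), 6), cons(c, c)).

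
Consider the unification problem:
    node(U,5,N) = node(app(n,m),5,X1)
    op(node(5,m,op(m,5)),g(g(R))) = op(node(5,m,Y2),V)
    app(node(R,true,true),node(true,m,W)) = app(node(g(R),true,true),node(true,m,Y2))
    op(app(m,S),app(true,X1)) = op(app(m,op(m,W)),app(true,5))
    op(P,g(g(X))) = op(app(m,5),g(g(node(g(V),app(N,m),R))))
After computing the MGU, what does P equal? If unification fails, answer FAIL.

Decompose node/3: U = app(n,m),  5 = 5,  N = X1.
Bind U := app(n,m); no other remaining equation mentions U.
Delete trivial equation 5 = 5.
Bind N := X1; substituting into the one remaining equation that mentions N gives: op(P,g(g(X))) = op(app(m,5),g(g(node(g(V),app(X1,m),R)))).
Decompose op/2: node(5,m,op(m,5)) = node(5,m,Y2),  g(g(R)) = V.
Decompose node/3: 5 = 5,  m = m,  op(m,5) = Y2.
Delete trivial equation 5 = 5.
Delete trivial equation m = m.
Bind Y2 := op(m,5); substituting into the one remaining equation that mentions Y2 gives: app(node(R,true,true),node(true,m,W)) = app(node(g(R),true,true),node(true,m,op(m,5))).
Bind V := g(g(R)); substituting into the one remaining equation that mentions V gives: op(P,g(g(X))) = op(app(m,5),g(g(node(g(g(g(R))),app(X1,m),R)))).
Decompose app/2: node(R,true,true) = node(g(R),true,true),  node(true,m,W) = node(true,m,op(m,5)).
Decompose node/3: R = g(R),  true = true,  true = true.
Occurs check fails: R occurs in g(R); the equation R = g(R) has no finite solution.

FAIL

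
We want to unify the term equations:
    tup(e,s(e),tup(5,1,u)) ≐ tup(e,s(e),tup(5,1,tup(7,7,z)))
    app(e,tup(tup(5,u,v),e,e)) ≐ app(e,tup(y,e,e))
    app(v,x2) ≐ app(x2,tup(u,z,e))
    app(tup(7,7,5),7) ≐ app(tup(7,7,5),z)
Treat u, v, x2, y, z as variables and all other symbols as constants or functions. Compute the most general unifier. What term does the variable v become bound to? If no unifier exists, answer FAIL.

Decompose tup/3: e ≐ e,  s(e) ≐ s(e),  tup(5,1,u) ≐ tup(5,1,tup(7,7,z)).
Delete trivial equation e ≐ e.
Delete trivial equation s(e) ≐ s(e).
Decompose tup/3: 5 ≐ 5,  1 ≐ 1,  u ≐ tup(7,7,z).
Delete trivial equation 5 ≐ 5.
Delete trivial equation 1 ≐ 1.
Bind u := tup(7,7,z); substituting into the 2 remaining equations that mention u gives: app(e,tup(tup(5,tup(7,7,z),v),e,e)) ≐ app(e,tup(y,e,e)),  app(v,x2) ≐ app(x2,tup(tup(7,7,z),z,e)).
Decompose app/2: e ≐ e,  tup(tup(5,tup(7,7,z),v),e,e) ≐ tup(y,e,e).
Delete trivial equation e ≐ e.
Decompose tup/3: tup(5,tup(7,7,z),v) ≐ y,  e ≐ e,  e ≐ e.
Bind y := tup(5,tup(7,7,z),v); no other remaining equation mentions y.
Delete trivial equation e ≐ e.
Delete trivial equation e ≐ e.
Decompose app/2: v ≐ x2,  x2 ≐ tup(tup(7,7,z),z,e).
Bind v := x2; no other remaining equation mentions v. Substituting into the earlier binding gives y := tup(5,tup(7,7,z),x2).
Bind x2 := tup(tup(7,7,z),z,e); no other remaining equation mentions x2. Substituting into the earlier bindings gives y := tup(5,tup(7,7,z),tup(tup(7,7,z),z,e)), v := tup(tup(7,7,z),z,e).
Decompose app/2: tup(7,7,5) ≐ tup(7,7,5),  7 ≐ z.
Delete trivial equation tup(7,7,5) ≐ tup(7,7,5).
Bind z := 7. Substituting into the earlier bindings gives u := tup(7,7,7), y := tup(5,tup(7,7,7),tup(tup(7,7,7),7,e)), v := tup(tup(7,7,7),7,e), x2 := tup(tup(7,7,7),7,e).
MGU = { u -> tup(7,7,7), y -> tup(5,tup(7,7,7),tup(tup(7,7,7),7,e)), v -> tup(tup(7,7,7),7,e), x2 -> tup(tup(7,7,7),7,e), z -> 7 }, so v -> tup(tup(7,7,7),7,e).

tup(tup(7,7,7),7,e)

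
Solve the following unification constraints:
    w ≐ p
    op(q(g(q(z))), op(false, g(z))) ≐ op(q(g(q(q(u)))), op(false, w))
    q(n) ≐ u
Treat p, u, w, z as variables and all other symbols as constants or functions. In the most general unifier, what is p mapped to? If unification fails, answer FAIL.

g(q(q(n)))

Bind w := p; substituting into the one remaining equation that mentions w gives: op(q(g(q(z))), op(false, g(z))) ≐ op(q(g(q(q(u)))), op(false, p)).
Decompose op/2: q(g(q(z))) ≐ q(g(q(q(u)))),  op(false, g(z)) ≐ op(false, p).
Decompose q/1: g(q(z)) ≐ g(q(q(u))).
Decompose g/1: q(z) ≐ q(q(u)).
Decompose q/1: z ≐ q(u).
Bind z := q(u); substituting into the one remaining equation that mentions z gives: op(false, g(q(u))) ≐ op(false, p).
Decompose op/2: false ≐ false,  g(q(u)) ≐ p.
Delete trivial equation false ≐ false.
Bind p := g(q(u)); no other remaining equation mentions p. Substituting into the earlier binding gives w := g(q(u)).
Bind u := q(n). Substituting into the earlier bindings gives w := g(q(q(n))), z := q(q(n)), p := g(q(q(n))).
MGU = { w -> g(q(q(n))), z -> q(q(n)), p -> g(q(q(n))), u -> q(n) }, so p -> g(q(q(n))).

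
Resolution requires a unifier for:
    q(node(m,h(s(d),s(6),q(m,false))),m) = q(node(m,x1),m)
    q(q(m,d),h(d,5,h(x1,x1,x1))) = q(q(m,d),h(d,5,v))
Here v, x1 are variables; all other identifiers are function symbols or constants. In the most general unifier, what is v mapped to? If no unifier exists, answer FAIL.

Decompose q/2: node(m,h(s(d),s(6),q(m,false))) = node(m,x1),  m = m.
Decompose node/2: m = m,  h(s(d),s(6),q(m,false)) = x1.
Delete trivial equation m = m.
Bind x1 := h(s(d),s(6),q(m,false)); substituting into the one remaining equation that mentions x1 gives: q(q(m,d),h(d,5,h(h(s(d),s(6),q(m,false)),h(s(d),s(6),q(m,false)),h(s(d),s(6),q(m,false))))) = q(q(m,d),h(d,5,v)).
Delete trivial equation m = m.
Decompose q/2: q(m,d) = q(m,d),  h(d,5,h(h(s(d),s(6),q(m,false)),h(s(d),s(6),q(m,false)),h(s(d),s(6),q(m,false)))) = h(d,5,v).
Delete trivial equation q(m,d) = q(m,d).
Decompose h/3: d = d,  5 = 5,  h(h(s(d),s(6),q(m,false)),h(s(d),s(6),q(m,false)),h(s(d),s(6),q(m,false))) = v.
Delete trivial equation d = d.
Delete trivial equation 5 = 5.
Bind v := h(h(s(d),s(6),q(m,false)),h(s(d),s(6),q(m,false)),h(s(d),s(6),q(m,false))).
MGU = { x1 -> h(s(d),s(6),q(m,false)), v -> h(h(s(d),s(6),q(m,false)),h(s(d),s(6),q(m,false)),h(s(d),s(6),q(m,false))) }, so v -> h(h(s(d),s(6),q(m,false)),h(s(d),s(6),q(m,false)),h(s(d),s(6),q(m,false))).

h(h(s(d),s(6),q(m,false)),h(s(d),s(6),q(m,false)),h(s(d),s(6),q(m,false)))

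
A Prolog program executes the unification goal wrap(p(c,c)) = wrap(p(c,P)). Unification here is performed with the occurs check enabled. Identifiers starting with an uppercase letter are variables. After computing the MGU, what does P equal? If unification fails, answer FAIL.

c

Decompose wrap/1: p(c,c) = p(c,P).
Decompose p/2: c = c,  c = P.
Delete trivial equation c = c.
Bind P := c.
MGU = { P = c }, so P = c.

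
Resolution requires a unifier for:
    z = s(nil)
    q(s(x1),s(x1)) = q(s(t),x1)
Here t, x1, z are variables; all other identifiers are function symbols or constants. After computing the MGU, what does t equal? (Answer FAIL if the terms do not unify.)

FAIL

Bind z := s(nil); no other remaining equation mentions z.
Decompose q/2: s(x1) = s(t),  s(x1) = x1.
Decompose s/1: x1 = t.
Bind x1 := t; substituting into the remaining equation gives: s(t) = t.
Occurs check fails: t occurs in s(t); the equation t = s(t) has no finite solution.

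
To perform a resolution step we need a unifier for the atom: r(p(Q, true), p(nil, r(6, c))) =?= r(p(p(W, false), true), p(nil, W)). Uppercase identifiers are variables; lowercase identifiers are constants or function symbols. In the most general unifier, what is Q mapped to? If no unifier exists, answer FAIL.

Decompose r/2: p(Q, true) =?= p(p(W, false), true),  p(nil, r(6, c)) =?= p(nil, W).
Decompose p/2: Q =?= p(W, false),  true =?= true.
Bind Q := p(W, false); no other remaining equation mentions Q.
Delete trivial equation true =?= true.
Decompose p/2: nil =?= nil,  r(6, c) =?= W.
Delete trivial equation nil =?= nil.
Bind W := r(6, c). Substituting into the earlier binding gives Q := p(r(6, c), false).
MGU = { Q ↦ p(r(6, c), false), W ↦ r(6, c) }, so Q ↦ p(r(6, c), false).

p(r(6, c), false)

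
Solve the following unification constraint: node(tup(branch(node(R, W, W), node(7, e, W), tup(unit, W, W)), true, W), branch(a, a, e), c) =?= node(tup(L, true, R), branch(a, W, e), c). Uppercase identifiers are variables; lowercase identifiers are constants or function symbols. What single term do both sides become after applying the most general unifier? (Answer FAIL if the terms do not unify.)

Decompose node/3: tup(branch(node(R, W, W), node(7, e, W), tup(unit, W, W)), true, W) =?= tup(L, true, R),  branch(a, a, e) =?= branch(a, W, e),  c =?= c.
Decompose tup/3: branch(node(R, W, W), node(7, e, W), tup(unit, W, W)) =?= L,  true =?= true,  W =?= R.
Bind L := branch(node(R, W, W), node(7, e, W), tup(unit, W, W)); no other remaining equation mentions L.
Delete trivial equation true =?= true.
Bind W := R; substituting into the one remaining equation that mentions W gives: branch(a, a, e) =?= branch(a, R, e). Substituting into the earlier binding gives L := branch(node(R, R, R), node(7, e, R), tup(unit, R, R)).
Decompose branch/3: a =?= a,  a =?= R,  e =?= e.
Delete trivial equation a =?= a.
Bind R := a; no other remaining equation mentions R. Substituting into the earlier bindings gives L := branch(node(a, a, a), node(7, e, a), tup(unit, a, a)), W := a.
Delete trivial equation e =?= e.
Delete trivial equation c =?= c.
Applying the MGU to either side gives node(tup(branch(node(a, a, a), node(7, e, a), tup(unit, a, a)), true, a), branch(a, a, e), c).

node(tup(branch(node(a, a, a), node(7, e, a), tup(unit, a, a)), true, a), branch(a, a, e), c)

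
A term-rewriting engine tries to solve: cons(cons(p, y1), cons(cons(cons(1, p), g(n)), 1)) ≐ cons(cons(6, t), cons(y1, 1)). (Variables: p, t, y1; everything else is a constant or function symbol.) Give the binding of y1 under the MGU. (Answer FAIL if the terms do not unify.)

cons(cons(1, 6), g(n))

Decompose cons/2: cons(p, y1) ≐ cons(6, t),  cons(cons(cons(1, p), g(n)), 1) ≐ cons(y1, 1).
Decompose cons/2: p ≐ 6,  y1 ≐ t.
Bind p := 6; substituting into the one remaining equation that mentions p gives: cons(cons(cons(1, 6), g(n)), 1) ≐ cons(y1, 1).
Bind y1 := t; substituting into the remaining equation gives: cons(cons(cons(1, 6), g(n)), 1) ≐ cons(t, 1).
Decompose cons/2: cons(cons(1, 6), g(n)) ≐ t,  1 ≐ 1.
Bind t := cons(cons(1, 6), g(n)); no other remaining equation mentions t. Substituting into the earlier binding gives y1 := cons(cons(1, 6), g(n)).
Delete trivial equation 1 ≐ 1.
MGU = { p ↦ 6, y1 ↦ cons(cons(1, 6), g(n)), t ↦ cons(cons(1, 6), g(n)) }, so y1 ↦ cons(cons(1, 6), g(n)).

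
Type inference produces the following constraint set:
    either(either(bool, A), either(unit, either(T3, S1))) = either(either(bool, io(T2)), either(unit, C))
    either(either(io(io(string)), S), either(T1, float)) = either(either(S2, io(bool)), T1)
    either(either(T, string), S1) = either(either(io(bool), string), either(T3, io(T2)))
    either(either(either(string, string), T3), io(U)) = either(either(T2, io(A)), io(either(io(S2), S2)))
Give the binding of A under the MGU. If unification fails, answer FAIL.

FAIL

Decompose either/2: either(bool, A) = either(bool, io(T2)),  either(unit, either(T3, S1)) = either(unit, C).
Decompose either/2: bool = bool,  A = io(T2).
Delete trivial equation bool = bool.
Bind A := io(T2); substituting into the one remaining equation that mentions A gives: either(either(either(string, string), T3), io(U)) = either(either(T2, io(io(T2))), io(either(io(S2), S2))).
Decompose either/2: unit = unit,  either(T3, S1) = C.
Delete trivial equation unit = unit.
Bind C := either(T3, S1); no other remaining equation mentions C.
Decompose either/2: either(io(io(string)), S) = either(S2, io(bool)),  either(T1, float) = T1.
Decompose either/2: io(io(string)) = S2,  S = io(bool).
Bind S2 := io(io(string)); substituting into the one remaining equation that mentions S2 gives: either(either(either(string, string), T3), io(U)) = either(either(T2, io(io(T2))), io(either(io(io(io(string))), io(io(string))))).
Bind S := io(bool); no other remaining equation mentions S.
Occurs check fails: T1 occurs in either(T1, float); the equation T1 = either(T1, float) has no finite solution.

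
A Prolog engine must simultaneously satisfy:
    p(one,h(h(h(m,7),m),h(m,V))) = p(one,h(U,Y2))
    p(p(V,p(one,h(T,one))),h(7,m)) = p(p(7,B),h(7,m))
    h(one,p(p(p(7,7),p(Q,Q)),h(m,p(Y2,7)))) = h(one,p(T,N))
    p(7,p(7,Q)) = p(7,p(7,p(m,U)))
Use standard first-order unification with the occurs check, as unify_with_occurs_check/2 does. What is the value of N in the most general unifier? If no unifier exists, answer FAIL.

Decompose p/2: one = one,  h(h(h(m,7),m),h(m,V)) = h(U,Y2).
Delete trivial equation one = one.
Decompose h/2: h(h(m,7),m) = U,  h(m,V) = Y2.
Bind U := h(h(m,7),m); substituting into the one remaining equation that mentions U gives: p(7,p(7,Q)) = p(7,p(7,p(m,h(h(m,7),m)))).
Bind Y2 := h(m,V); substituting into the one remaining equation that mentions Y2 gives: h(one,p(p(p(7,7),p(Q,Q)),h(m,p(h(m,V),7)))) = h(one,p(T,N)).
Decompose p/2: p(V,p(one,h(T,one))) = p(7,B),  h(7,m) = h(7,m).
Decompose p/2: V = 7,  p(one,h(T,one)) = B.
Bind V := 7; substituting into the one remaining equation that mentions V gives: h(one,p(p(p(7,7),p(Q,Q)),h(m,p(h(m,7),7)))) = h(one,p(T,N)). Substituting into the earlier binding gives Y2 := h(m,7).
Bind B := p(one,h(T,one)); no other remaining equation mentions B.
Delete trivial equation h(7,m) = h(7,m).
Decompose h/2: one = one,  p(p(p(7,7),p(Q,Q)),h(m,p(h(m,7),7))) = p(T,N).
Delete trivial equation one = one.
Decompose p/2: p(p(7,7),p(Q,Q)) = T,  h(m,p(h(m,7),7)) = N.
Bind T := p(p(7,7),p(Q,Q)); no other remaining equation mentions T. Substituting into the earlier binding gives B := p(one,h(p(p(7,7),p(Q,Q)),one)).
Bind N := h(m,p(h(m,7),7)); no other remaining equation mentions N.
Decompose p/2: 7 = 7,  p(7,Q) = p(7,p(m,h(h(m,7),m))).
Delete trivial equation 7 = 7.
Decompose p/2: 7 = 7,  Q = p(m,h(h(m,7),m)).
Delete trivial equation 7 = 7.
Bind Q := p(m,h(h(m,7),m)). Substituting into the earlier bindings gives B := p(one,h(p(p(7,7),p(p(m,h(h(m,7),m)),p(m,h(h(m,7),m)))),one)), T := p(p(7,7),p(p(m,h(h(m,7),m)),p(m,h(h(m,7),m)))).
MGU = { U -> h(h(m,7),m), Y2 -> h(m,7), V -> 7, B -> p(one,h(p(p(7,7),p(p(m,h(h(m,7),m)),p(m,h(h(m,7),m)))),one)), T -> p(p(7,7),p(p(m,h(h(m,7),m)),p(m,h(h(m,7),m)))), N -> h(m,p(h(m,7),7)), Q -> p(m,h(h(m,7),m)) }, so N -> h(m,p(h(m,7),7)).

h(m,p(h(m,7),7))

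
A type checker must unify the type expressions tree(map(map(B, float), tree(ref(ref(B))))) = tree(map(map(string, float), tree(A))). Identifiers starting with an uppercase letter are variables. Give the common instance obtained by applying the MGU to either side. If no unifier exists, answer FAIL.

tree(map(map(string, float), tree(ref(ref(string)))))

Decompose tree/1: map(map(B, float), tree(ref(ref(B)))) = map(map(string, float), tree(A)).
Decompose map/2: map(B, float) = map(string, float),  tree(ref(ref(B))) = tree(A).
Decompose map/2: B = string,  float = float.
Bind B := string; substituting into the one remaining equation that mentions B gives: tree(ref(ref(string))) = tree(A).
Delete trivial equation float = float.
Decompose tree/1: ref(ref(string)) = A.
Bind A := ref(ref(string)).
Applying the MGU to either side gives tree(map(map(string, float), tree(ref(ref(string))))).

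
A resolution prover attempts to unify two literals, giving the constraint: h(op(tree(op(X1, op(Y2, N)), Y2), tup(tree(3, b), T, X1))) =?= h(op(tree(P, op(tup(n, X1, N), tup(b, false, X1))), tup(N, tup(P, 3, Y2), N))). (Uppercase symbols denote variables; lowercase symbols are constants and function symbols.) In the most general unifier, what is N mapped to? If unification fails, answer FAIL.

Decompose h/1: op(tree(op(X1, op(Y2, N)), Y2), tup(tree(3, b), T, X1)) =?= op(tree(P, op(tup(n, X1, N), tup(b, false, X1))), tup(N, tup(P, 3, Y2), N)).
Decompose op/2: tree(op(X1, op(Y2, N)), Y2) =?= tree(P, op(tup(n, X1, N), tup(b, false, X1))),  tup(tree(3, b), T, X1) =?= tup(N, tup(P, 3, Y2), N).
Decompose tree/2: op(X1, op(Y2, N)) =?= P,  Y2 =?= op(tup(n, X1, N), tup(b, false, X1)).
Bind P := op(X1, op(Y2, N)); substituting into the one remaining equation that mentions P gives: tup(tree(3, b), T, X1) =?= tup(N, tup(op(X1, op(Y2, N)), 3, Y2), N).
Bind Y2 := op(tup(n, X1, N), tup(b, false, X1)); substituting into the remaining equation gives: tup(tree(3, b), T, X1) =?= tup(N, tup(op(X1, op(op(tup(n, X1, N), tup(b, false, X1)), N)), 3, op(tup(n, X1, N), tup(b, false, X1))), N). Substituting into the earlier binding gives P := op(X1, op(op(tup(n, X1, N), tup(b, false, X1)), N)).
Decompose tup/3: tree(3, b) =?= N,  T =?= tup(op(X1, op(op(tup(n, X1, N), tup(b, false, X1)), N)), 3, op(tup(n, X1, N), tup(b, false, X1))),  X1 =?= N.
Bind N := tree(3, b); substituting into the remaining equations gives: T =?= tup(op(X1, op(op(tup(n, X1, tree(3, b)), tup(b, false, X1)), tree(3, b))), 3, op(tup(n, X1, tree(3, b)), tup(b, false, X1))),  X1 =?= tree(3, b). Substituting into the earlier bindings gives P := op(X1, op(op(tup(n, X1, tree(3, b)), tup(b, false, X1)), tree(3, b))), Y2 := op(tup(n, X1, tree(3, b)), tup(b, false, X1)).
Bind T := tup(op(X1, op(op(tup(n, X1, tree(3, b)), tup(b, false, X1)), tree(3, b))), 3, op(tup(n, X1, tree(3, b)), tup(b, false, X1))); no other remaining equation mentions T.
Bind X1 := tree(3, b). Substituting into the earlier bindings gives P := op(tree(3, b), op(op(tup(n, tree(3, b), tree(3, b)), tup(b, false, tree(3, b))), tree(3, b))), Y2 := op(tup(n, tree(3, b), tree(3, b)), tup(b, false, tree(3, b))), T := tup(op(tree(3, b), op(op(tup(n, tree(3, b), tree(3, b)), tup(b, false, tree(3, b))), tree(3, b))), 3, op(tup(n, tree(3, b), tree(3, b)), tup(b, false, tree(3, b)))).
MGU = { P ↦ op(tree(3, b), op(op(tup(n, tree(3, b), tree(3, b)), tup(b, false, tree(3, b))), tree(3, b))), Y2 ↦ op(tup(n, tree(3, b), tree(3, b)), tup(b, false, tree(3, b))), N ↦ tree(3, b), T ↦ tup(op(tree(3, b), op(op(tup(n, tree(3, b), tree(3, b)), tup(b, false, tree(3, b))), tree(3, b))), 3, op(tup(n, tree(3, b), tree(3, b)), tup(b, false, tree(3, b)))), X1 ↦ tree(3, b) }, so N ↦ tree(3, b).

tree(3, b)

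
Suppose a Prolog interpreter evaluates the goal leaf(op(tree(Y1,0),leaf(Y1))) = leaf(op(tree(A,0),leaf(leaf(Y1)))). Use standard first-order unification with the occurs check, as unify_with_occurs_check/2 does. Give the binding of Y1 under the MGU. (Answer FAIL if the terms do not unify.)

Decompose leaf/1: op(tree(Y1,0),leaf(Y1)) = op(tree(A,0),leaf(leaf(Y1))).
Decompose op/2: tree(Y1,0) = tree(A,0),  leaf(Y1) = leaf(leaf(Y1)).
Decompose tree/2: Y1 = A,  0 = 0.
Bind Y1 := A; substituting into the one remaining equation that mentions Y1 gives: leaf(A) = leaf(leaf(A)).
Delete trivial equation 0 = 0.
Decompose leaf/1: A = leaf(A).
Occurs check fails: A occurs in leaf(A); the equation A = leaf(A) has no finite solution.

FAIL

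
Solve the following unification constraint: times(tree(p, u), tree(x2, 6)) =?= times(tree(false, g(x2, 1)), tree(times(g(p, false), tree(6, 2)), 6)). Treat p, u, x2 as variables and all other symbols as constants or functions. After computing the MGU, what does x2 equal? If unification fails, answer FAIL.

Decompose times/2: tree(p, u) =?= tree(false, g(x2, 1)),  tree(x2, 6) =?= tree(times(g(p, false), tree(6, 2)), 6).
Decompose tree/2: p =?= false,  u =?= g(x2, 1).
Bind p := false; substituting into the one remaining equation that mentions p gives: tree(x2, 6) =?= tree(times(g(false, false), tree(6, 2)), 6).
Bind u := g(x2, 1); no other remaining equation mentions u.
Decompose tree/2: x2 =?= times(g(false, false), tree(6, 2)),  6 =?= 6.
Bind x2 := times(g(false, false), tree(6, 2)); no other remaining equation mentions x2. Substituting into the earlier binding gives u := g(times(g(false, false), tree(6, 2)), 1).
Delete trivial equation 6 =?= 6.
MGU = { p ↦ false, u ↦ g(times(g(false, false), tree(6, 2)), 1), x2 ↦ times(g(false, false), tree(6, 2)) }, so x2 ↦ times(g(false, false), tree(6, 2)).

times(g(false, false), tree(6, 2))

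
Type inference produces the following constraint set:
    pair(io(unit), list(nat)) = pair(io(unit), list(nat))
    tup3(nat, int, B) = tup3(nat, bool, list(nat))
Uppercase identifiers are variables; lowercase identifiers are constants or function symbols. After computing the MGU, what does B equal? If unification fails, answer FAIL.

FAIL

Delete trivial equation pair(io(unit), list(nat)) = pair(io(unit), list(nat)).
Decompose tup3/3: nat = nat,  int = bool,  B = list(nat).
Delete trivial equation nat = nat.
Clash: constants int and bool differ; no unifier exists.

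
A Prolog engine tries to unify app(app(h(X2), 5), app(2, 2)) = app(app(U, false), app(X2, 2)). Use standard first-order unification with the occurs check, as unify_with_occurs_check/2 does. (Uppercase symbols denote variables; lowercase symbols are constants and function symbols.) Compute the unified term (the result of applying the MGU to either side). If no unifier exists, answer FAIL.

Decompose app/2: app(h(X2), 5) = app(U, false),  app(2, 2) = app(X2, 2).
Decompose app/2: h(X2) = U,  5 = false.
Bind U := h(X2); no other remaining equation mentions U.
Clash: constants 5 and false differ; no unifier exists.

FAIL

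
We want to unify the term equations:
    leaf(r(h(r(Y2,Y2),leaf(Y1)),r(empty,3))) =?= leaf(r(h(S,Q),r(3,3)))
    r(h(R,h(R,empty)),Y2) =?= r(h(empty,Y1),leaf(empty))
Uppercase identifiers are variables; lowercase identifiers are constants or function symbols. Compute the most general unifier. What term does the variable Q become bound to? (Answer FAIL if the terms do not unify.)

Decompose leaf/1: r(h(r(Y2,Y2),leaf(Y1)),r(empty,3)) =?= r(h(S,Q),r(3,3)).
Decompose r/2: h(r(Y2,Y2),leaf(Y1)) =?= h(S,Q),  r(empty,3) =?= r(3,3).
Decompose h/2: r(Y2,Y2) =?= S,  leaf(Y1) =?= Q.
Bind S := r(Y2,Y2); no other remaining equation mentions S.
Bind Q := leaf(Y1); no other remaining equation mentions Q.
Decompose r/2: empty =?= 3,  3 =?= 3.
Clash: constants empty and 3 differ; no unifier exists.

FAIL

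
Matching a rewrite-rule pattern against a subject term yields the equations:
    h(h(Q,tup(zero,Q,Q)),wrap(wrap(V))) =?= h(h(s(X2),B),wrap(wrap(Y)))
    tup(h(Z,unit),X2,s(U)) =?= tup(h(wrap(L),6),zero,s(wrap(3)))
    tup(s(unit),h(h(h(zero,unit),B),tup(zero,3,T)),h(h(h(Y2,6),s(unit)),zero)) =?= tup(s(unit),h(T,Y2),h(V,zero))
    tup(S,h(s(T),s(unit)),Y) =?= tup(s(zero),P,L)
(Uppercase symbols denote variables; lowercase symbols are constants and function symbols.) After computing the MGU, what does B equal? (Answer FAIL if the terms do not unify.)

Decompose h/2: h(Q,tup(zero,Q,Q)) =?= h(s(X2),B),  wrap(wrap(V)) =?= wrap(wrap(Y)).
Decompose h/2: Q =?= s(X2),  tup(zero,Q,Q) =?= B.
Bind Q := s(X2); substituting into the one remaining equation that mentions Q gives: tup(zero,s(X2),s(X2)) =?= B.
Bind B := tup(zero,s(X2),s(X2)); substituting into the one remaining equation that mentions B gives: tup(s(unit),h(h(h(zero,unit),tup(zero,s(X2),s(X2))),tup(zero,3,T)),h(h(h(Y2,6),s(unit)),zero)) =?= tup(s(unit),h(T,Y2),h(V,zero)).
Decompose wrap/1: wrap(V) =?= wrap(Y).
Decompose wrap/1: V =?= Y.
Bind V := Y; substituting into the one remaining equation that mentions V gives: tup(s(unit),h(h(h(zero,unit),tup(zero,s(X2),s(X2))),tup(zero,3,T)),h(h(h(Y2,6),s(unit)),zero)) =?= tup(s(unit),h(T,Y2),h(Y,zero)).
Decompose tup/3: h(Z,unit) =?= h(wrap(L),6),  X2 =?= zero,  s(U) =?= s(wrap(3)).
Decompose h/2: Z =?= wrap(L),  unit =?= 6.
Bind Z := wrap(L); no other remaining equation mentions Z.
Clash: constants unit and 6 differ; no unifier exists.

FAIL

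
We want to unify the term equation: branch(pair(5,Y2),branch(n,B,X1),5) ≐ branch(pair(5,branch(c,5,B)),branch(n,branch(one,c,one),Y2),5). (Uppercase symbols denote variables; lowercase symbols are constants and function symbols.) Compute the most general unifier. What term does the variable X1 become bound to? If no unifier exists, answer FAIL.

Decompose branch/3: pair(5,Y2) ≐ pair(5,branch(c,5,B)),  branch(n,B,X1) ≐ branch(n,branch(one,c,one),Y2),  5 ≐ 5.
Decompose pair/2: 5 ≐ 5,  Y2 ≐ branch(c,5,B).
Delete trivial equation 5 ≐ 5.
Bind Y2 := branch(c,5,B); substituting into the one remaining equation that mentions Y2 gives: branch(n,B,X1) ≐ branch(n,branch(one,c,one),branch(c,5,B)).
Decompose branch/3: n ≐ n,  B ≐ branch(one,c,one),  X1 ≐ branch(c,5,B).
Delete trivial equation n ≐ n.
Bind B := branch(one,c,one); substituting into the one remaining equation that mentions B gives: X1 ≐ branch(c,5,branch(one,c,one)). Substituting into the earlier binding gives Y2 := branch(c,5,branch(one,c,one)).
Bind X1 := branch(c,5,branch(one,c,one)); no other remaining equation mentions X1.
Delete trivial equation 5 ≐ 5.
MGU = { Y2 -> branch(c,5,branch(one,c,one)), B -> branch(one,c,one), X1 -> branch(c,5,branch(one,c,one)) }, so X1 -> branch(c,5,branch(one,c,one)).

branch(c,5,branch(one,c,one))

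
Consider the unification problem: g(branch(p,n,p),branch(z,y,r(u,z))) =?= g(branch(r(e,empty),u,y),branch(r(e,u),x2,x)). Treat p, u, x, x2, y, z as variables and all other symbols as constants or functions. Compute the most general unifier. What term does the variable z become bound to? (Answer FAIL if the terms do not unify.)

r(e,n)

Decompose g/2: branch(p,n,p) =?= branch(r(e,empty),u,y),  branch(z,y,r(u,z)) =?= branch(r(e,u),x2,x).
Decompose branch/3: p =?= r(e,empty),  n =?= u,  p =?= y.
Bind p := r(e,empty); substituting into the one remaining equation that mentions p gives: r(e,empty) =?= y.
Bind u := n; substituting into the one remaining equation that mentions u gives: branch(z,y,r(n,z)) =?= branch(r(e,n),x2,x).
Bind y := r(e,empty); substituting into the remaining equation gives: branch(z,r(e,empty),r(n,z)) =?= branch(r(e,n),x2,x).
Decompose branch/3: z =?= r(e,n),  r(e,empty) =?= x2,  r(n,z) =?= x.
Bind z := r(e,n); substituting into the one remaining equation that mentions z gives: r(n,r(e,n)) =?= x.
Bind x2 := r(e,empty); no other remaining equation mentions x2.
Bind x := r(n,r(e,n)).
MGU = { p ↦ r(e,empty), u ↦ n, y ↦ r(e,empty), z ↦ r(e,n), x2 ↦ r(e,empty), x ↦ r(n,r(e,n)) }, so z ↦ r(e,n).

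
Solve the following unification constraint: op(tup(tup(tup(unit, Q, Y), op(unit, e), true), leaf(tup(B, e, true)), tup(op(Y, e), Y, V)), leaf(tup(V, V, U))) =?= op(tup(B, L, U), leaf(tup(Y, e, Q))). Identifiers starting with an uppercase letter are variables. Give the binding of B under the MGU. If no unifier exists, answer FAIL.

Decompose op/2: tup(tup(tup(unit, Q, Y), op(unit, e), true), leaf(tup(B, e, true)), tup(op(Y, e), Y, V)) =?= tup(B, L, U),  leaf(tup(V, V, U)) =?= leaf(tup(Y, e, Q)).
Decompose tup/3: tup(tup(unit, Q, Y), op(unit, e), true) =?= B,  leaf(tup(B, e, true)) =?= L,  tup(op(Y, e), Y, V) =?= U.
Bind B := tup(tup(unit, Q, Y), op(unit, e), true); substituting into the one remaining equation that mentions B gives: leaf(tup(tup(tup(unit, Q, Y), op(unit, e), true), e, true)) =?= L.
Bind L := leaf(tup(tup(tup(unit, Q, Y), op(unit, e), true), e, true)); no other remaining equation mentions L.
Bind U := tup(op(Y, e), Y, V); substituting into the remaining equation gives: leaf(tup(V, V, tup(op(Y, e), Y, V))) =?= leaf(tup(Y, e, Q)).
Decompose leaf/1: tup(V, V, tup(op(Y, e), Y, V)) =?= tup(Y, e, Q).
Decompose tup/3: V =?= Y,  V =?= e,  tup(op(Y, e), Y, V) =?= Q.
Bind V := Y; substituting into the remaining equations gives: Y =?= e,  tup(op(Y, e), Y, Y) =?= Q. Substituting into the earlier binding gives U := tup(op(Y, e), Y, Y).
Bind Y := e; substituting into the remaining equation gives: tup(op(e, e), e, e) =?= Q. Substituting into the earlier bindings gives B := tup(tup(unit, Q, e), op(unit, e), true), L := leaf(tup(tup(tup(unit, Q, e), op(unit, e), true), e, true)), U := tup(op(e, e), e, e), V := e.
Bind Q := tup(op(e, e), e, e). Substituting into the earlier bindings gives B := tup(tup(unit, tup(op(e, e), e, e), e), op(unit, e), true), L := leaf(tup(tup(tup(unit, tup(op(e, e), e, e), e), op(unit, e), true), e, true)).
MGU = { B ↦ tup(tup(unit, tup(op(e, e), e, e), e), op(unit, e), true), L ↦ leaf(tup(tup(tup(unit, tup(op(e, e), e, e), e), op(unit, e), true), e, true)), U ↦ tup(op(e, e), e, e), V ↦ e, Y ↦ e, Q ↦ tup(op(e, e), e, e) }, so B ↦ tup(tup(unit, tup(op(e, e), e, e), e), op(unit, e), true).

tup(tup(unit, tup(op(e, e), e, e), e), op(unit, e), true)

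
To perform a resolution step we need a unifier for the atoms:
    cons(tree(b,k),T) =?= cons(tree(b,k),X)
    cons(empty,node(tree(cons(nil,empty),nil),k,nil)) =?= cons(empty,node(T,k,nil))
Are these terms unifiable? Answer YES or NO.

Decompose cons/2: tree(b,k) =?= tree(b,k),  T =?= X.
Delete trivial equation tree(b,k) =?= tree(b,k).
Bind T := X; substituting into the remaining equation gives: cons(empty,node(tree(cons(nil,empty),nil),k,nil)) =?= cons(empty,node(X,k,nil)).
Decompose cons/2: empty =?= empty,  node(tree(cons(nil,empty),nil),k,nil) =?= node(X,k,nil).
Delete trivial equation empty =?= empty.
Decompose node/3: tree(cons(nil,empty),nil) =?= X,  k =?= k,  nil =?= nil.
Bind X := tree(cons(nil,empty),nil); no other remaining equation mentions X. Substituting into the earlier binding gives T := tree(cons(nil,empty),nil).
Delete trivial equation k =?= k.
Delete trivial equation nil =?= nil.
No equations remain and no clash or occurs-check failure arose, so a unifier exists.

YES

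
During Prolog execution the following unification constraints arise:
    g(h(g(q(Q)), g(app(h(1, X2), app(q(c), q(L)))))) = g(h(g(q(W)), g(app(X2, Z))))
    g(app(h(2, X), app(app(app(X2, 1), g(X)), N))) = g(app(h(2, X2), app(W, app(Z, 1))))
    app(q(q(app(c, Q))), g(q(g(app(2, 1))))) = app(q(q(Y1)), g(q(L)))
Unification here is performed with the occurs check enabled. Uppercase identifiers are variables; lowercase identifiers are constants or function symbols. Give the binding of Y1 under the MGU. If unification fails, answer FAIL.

Decompose g/1: h(g(q(Q)), g(app(h(1, X2), app(q(c), q(L))))) = h(g(q(W)), g(app(X2, Z))).
Decompose h/2: g(q(Q)) = g(q(W)),  g(app(h(1, X2), app(q(c), q(L)))) = g(app(X2, Z)).
Decompose g/1: q(Q) = q(W).
Decompose q/1: Q = W.
Bind Q := W; substituting into the one remaining equation that mentions Q gives: app(q(q(app(c, W))), g(q(g(app(2, 1))))) = app(q(q(Y1)), g(q(L))).
Decompose g/1: app(h(1, X2), app(q(c), q(L))) = app(X2, Z).
Decompose app/2: h(1, X2) = X2,  app(q(c), q(L)) = Z.
Occurs check fails: X2 occurs in h(1, X2); the equation X2 = h(1, X2) has no finite solution.

FAIL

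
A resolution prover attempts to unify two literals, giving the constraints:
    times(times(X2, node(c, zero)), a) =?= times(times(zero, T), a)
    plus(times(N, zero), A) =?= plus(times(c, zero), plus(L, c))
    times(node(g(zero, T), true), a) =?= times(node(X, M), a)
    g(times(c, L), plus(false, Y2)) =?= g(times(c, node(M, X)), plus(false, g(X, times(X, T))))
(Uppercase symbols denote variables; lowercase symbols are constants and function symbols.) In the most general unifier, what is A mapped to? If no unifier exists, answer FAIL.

Decompose times/2: times(X2, node(c, zero)) =?= times(zero, T),  a =?= a.
Decompose times/2: X2 =?= zero,  node(c, zero) =?= T.
Bind X2 := zero; no other remaining equation mentions X2.
Bind T := node(c, zero); substituting into the 2 remaining equations that mention T gives: times(node(g(zero, node(c, zero)), true), a) =?= times(node(X, M), a),  g(times(c, L), plus(false, Y2)) =?= g(times(c, node(M, X)), plus(false, g(X, times(X, node(c, zero))))).
Delete trivial equation a =?= a.
Decompose plus/2: times(N, zero) =?= times(c, zero),  A =?= plus(L, c).
Decompose times/2: N =?= c,  zero =?= zero.
Bind N := c; no other remaining equation mentions N.
Delete trivial equation zero =?= zero.
Bind A := plus(L, c); no other remaining equation mentions A.
Decompose times/2: node(g(zero, node(c, zero)), true) =?= node(X, M),  a =?= a.
Decompose node/2: g(zero, node(c, zero)) =?= X,  true =?= M.
Bind X := g(zero, node(c, zero)); substituting into the one remaining equation that mentions X gives: g(times(c, L), plus(false, Y2)) =?= g(times(c, node(M, g(zero, node(c, zero)))), plus(false, g(g(zero, node(c, zero)), times(g(zero, node(c, zero)), node(c, zero))))).
Bind M := true; substituting into the one remaining equation that mentions M gives: g(times(c, L), plus(false, Y2)) =?= g(times(c, node(true, g(zero, node(c, zero)))), plus(false, g(g(zero, node(c, zero)), times(g(zero, node(c, zero)), node(c, zero))))).
Delete trivial equation a =?= a.
Decompose g/2: times(c, L) =?= times(c, node(true, g(zero, node(c, zero)))),  plus(false, Y2) =?= plus(false, g(g(zero, node(c, zero)), times(g(zero, node(c, zero)), node(c, zero)))).
Decompose times/2: c =?= c,  L =?= node(true, g(zero, node(c, zero))).
Delete trivial equation c =?= c.
Bind L := node(true, g(zero, node(c, zero))); no other remaining equation mentions L. Substituting into the earlier binding gives A := plus(node(true, g(zero, node(c, zero))), c).
Decompose plus/2: false =?= false,  Y2 =?= g(g(zero, node(c, zero)), times(g(zero, node(c, zero)), node(c, zero))).
Delete trivial equation false =?= false.
Bind Y2 := g(g(zero, node(c, zero)), times(g(zero, node(c, zero)), node(c, zero))).
MGU = { X2 := zero, T := node(c, zero), N := c, A := plus(node(true, g(zero, node(c, zero))), c), X := g(zero, node(c, zero)), M := true, L := node(true, g(zero, node(c, zero))), Y2 := g(g(zero, node(c, zero)), times(g(zero, node(c, zero)), node(c, zero))) }, so A := plus(node(true, g(zero, node(c, zero))), c).

plus(node(true, g(zero, node(c, zero))), c)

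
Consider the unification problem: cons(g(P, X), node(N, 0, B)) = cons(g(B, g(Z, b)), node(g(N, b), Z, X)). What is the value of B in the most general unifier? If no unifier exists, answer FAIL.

Decompose cons/2: g(P, X) = g(B, g(Z, b)),  node(N, 0, B) = node(g(N, b), Z, X).
Decompose g/2: P = B,  X = g(Z, b).
Bind P := B; no other remaining equation mentions P.
Bind X := g(Z, b); substituting into the remaining equation gives: node(N, 0, B) = node(g(N, b), Z, g(Z, b)).
Decompose node/3: N = g(N, b),  0 = Z,  B = g(Z, b).
Occurs check fails: N occurs in g(N, b); the equation N = g(N, b) has no finite solution.

FAIL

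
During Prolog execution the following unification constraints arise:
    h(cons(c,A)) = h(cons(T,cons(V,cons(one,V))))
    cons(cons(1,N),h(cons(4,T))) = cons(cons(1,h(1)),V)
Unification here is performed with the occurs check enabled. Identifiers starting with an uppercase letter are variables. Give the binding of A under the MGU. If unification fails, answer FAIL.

Decompose h/1: cons(c,A) = cons(T,cons(V,cons(one,V))).
Decompose cons/2: c = T,  A = cons(V,cons(one,V)).
Bind T := c; substituting into the one remaining equation that mentions T gives: cons(cons(1,N),h(cons(4,c))) = cons(cons(1,h(1)),V).
Bind A := cons(V,cons(one,V)); no other remaining equation mentions A.
Decompose cons/2: cons(1,N) = cons(1,h(1)),  h(cons(4,c)) = V.
Decompose cons/2: 1 = 1,  N = h(1).
Delete trivial equation 1 = 1.
Bind N := h(1); no other remaining equation mentions N.
Bind V := h(cons(4,c)). Substituting into the earlier binding gives A := cons(h(cons(4,c)),cons(one,h(cons(4,c)))).
MGU = { T ↦ c, A ↦ cons(h(cons(4,c)),cons(one,h(cons(4,c)))), N ↦ h(1), V ↦ h(cons(4,c)) }, so A ↦ cons(h(cons(4,c)),cons(one,h(cons(4,c)))).

cons(h(cons(4,c)),cons(one,h(cons(4,c))))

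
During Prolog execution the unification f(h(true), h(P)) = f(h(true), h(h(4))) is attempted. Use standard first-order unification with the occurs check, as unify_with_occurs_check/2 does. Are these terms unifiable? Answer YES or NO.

YES

Decompose f/2: h(true) = h(true),  h(P) = h(h(4)).
Delete trivial equation h(true) = h(true).
Decompose h/1: P = h(4).
Bind P := h(4).
No equations remain and no clash or occurs-check failure arose, so a unifier exists.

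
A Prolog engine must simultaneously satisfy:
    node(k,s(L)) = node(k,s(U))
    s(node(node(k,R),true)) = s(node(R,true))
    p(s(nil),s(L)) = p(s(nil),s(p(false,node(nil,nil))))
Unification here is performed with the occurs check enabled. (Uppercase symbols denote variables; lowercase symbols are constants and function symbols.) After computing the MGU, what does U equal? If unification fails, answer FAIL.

Decompose node/2: k = k,  s(L) = s(U).
Delete trivial equation k = k.
Decompose s/1: L = U.
Bind L := U; substituting into the one remaining equation that mentions L gives: p(s(nil),s(U)) = p(s(nil),s(p(false,node(nil,nil)))).
Decompose s/1: node(node(k,R),true) = node(R,true).
Decompose node/2: node(k,R) = R,  true = true.
Occurs check fails: R occurs in node(k,R); the equation R = node(k,R) has no finite solution.

FAIL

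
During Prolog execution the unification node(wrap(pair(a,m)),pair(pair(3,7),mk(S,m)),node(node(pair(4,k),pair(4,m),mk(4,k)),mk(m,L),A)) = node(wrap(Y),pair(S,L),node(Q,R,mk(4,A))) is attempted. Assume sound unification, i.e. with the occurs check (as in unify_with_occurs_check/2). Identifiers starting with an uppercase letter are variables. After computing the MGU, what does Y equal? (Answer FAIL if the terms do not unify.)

FAIL

Decompose node/3: wrap(pair(a,m)) = wrap(Y),  pair(pair(3,7),mk(S,m)) = pair(S,L),  node(node(pair(4,k),pair(4,m),mk(4,k)),mk(m,L),A) = node(Q,R,mk(4,A)).
Decompose wrap/1: pair(a,m) = Y.
Bind Y := pair(a,m); no other remaining equation mentions Y.
Decompose pair/2: pair(3,7) = S,  mk(S,m) = L.
Bind S := pair(3,7); substituting into the one remaining equation that mentions S gives: mk(pair(3,7),m) = L.
Bind L := mk(pair(3,7),m); substituting into the remaining equation gives: node(node(pair(4,k),pair(4,m),mk(4,k)),mk(m,mk(pair(3,7),m)),A) = node(Q,R,mk(4,A)).
Decompose node/3: node(pair(4,k),pair(4,m),mk(4,k)) = Q,  mk(m,mk(pair(3,7),m)) = R,  A = mk(4,A).
Bind Q := node(pair(4,k),pair(4,m),mk(4,k)); no other remaining equation mentions Q.
Bind R := mk(m,mk(pair(3,7),m)); no other remaining equation mentions R.
Occurs check fails: A occurs in mk(4,A); the equation A = mk(4,A) has no finite solution.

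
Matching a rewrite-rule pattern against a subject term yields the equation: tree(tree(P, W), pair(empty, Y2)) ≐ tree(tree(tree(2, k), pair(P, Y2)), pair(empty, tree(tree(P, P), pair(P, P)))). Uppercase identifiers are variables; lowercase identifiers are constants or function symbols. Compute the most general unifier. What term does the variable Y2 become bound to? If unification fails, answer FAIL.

Decompose tree/2: tree(P, W) ≐ tree(tree(2, k), pair(P, Y2)),  pair(empty, Y2) ≐ pair(empty, tree(tree(P, P), pair(P, P))).
Decompose tree/2: P ≐ tree(2, k),  W ≐ pair(P, Y2).
Bind P := tree(2, k); substituting into the remaining equations gives: W ≐ pair(tree(2, k), Y2),  pair(empty, Y2) ≐ pair(empty, tree(tree(tree(2, k), tree(2, k)), pair(tree(2, k), tree(2, k)))).
Bind W := pair(tree(2, k), Y2); no other remaining equation mentions W.
Decompose pair/2: empty ≐ empty,  Y2 ≐ tree(tree(tree(2, k), tree(2, k)), pair(tree(2, k), tree(2, k))).
Delete trivial equation empty ≐ empty.
Bind Y2 := tree(tree(tree(2, k), tree(2, k)), pair(tree(2, k), tree(2, k))). Substituting into the earlier binding gives W := pair(tree(2, k), tree(tree(tree(2, k), tree(2, k)), pair(tree(2, k), tree(2, k)))).
MGU = { P -> tree(2, k), W -> pair(tree(2, k), tree(tree(tree(2, k), tree(2, k)), pair(tree(2, k), tree(2, k)))), Y2 -> tree(tree(tree(2, k), tree(2, k)), pair(tree(2, k), tree(2, k))) }, so Y2 -> tree(tree(tree(2, k), tree(2, k)), pair(tree(2, k), tree(2, k))).

tree(tree(tree(2, k), tree(2, k)), pair(tree(2, k), tree(2, k)))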